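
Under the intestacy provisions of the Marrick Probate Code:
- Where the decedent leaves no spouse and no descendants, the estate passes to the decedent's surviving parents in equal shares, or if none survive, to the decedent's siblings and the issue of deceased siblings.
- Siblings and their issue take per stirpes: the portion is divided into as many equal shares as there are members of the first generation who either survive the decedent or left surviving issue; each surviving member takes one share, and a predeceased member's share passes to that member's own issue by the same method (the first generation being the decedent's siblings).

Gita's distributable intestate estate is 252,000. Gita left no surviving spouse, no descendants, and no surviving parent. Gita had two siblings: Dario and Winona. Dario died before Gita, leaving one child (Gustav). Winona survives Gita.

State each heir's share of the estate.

Gustav: 126,000; Winona: 126,000

The entire 252,000 passes to the siblings and their issue.
That amount (252,000) is divided into 2 shares of 126,000: Winona takes 126,000; Dario's 126,000 share passes to Dario's issue.
Dario's share (126,000) passes entirely to Gustav.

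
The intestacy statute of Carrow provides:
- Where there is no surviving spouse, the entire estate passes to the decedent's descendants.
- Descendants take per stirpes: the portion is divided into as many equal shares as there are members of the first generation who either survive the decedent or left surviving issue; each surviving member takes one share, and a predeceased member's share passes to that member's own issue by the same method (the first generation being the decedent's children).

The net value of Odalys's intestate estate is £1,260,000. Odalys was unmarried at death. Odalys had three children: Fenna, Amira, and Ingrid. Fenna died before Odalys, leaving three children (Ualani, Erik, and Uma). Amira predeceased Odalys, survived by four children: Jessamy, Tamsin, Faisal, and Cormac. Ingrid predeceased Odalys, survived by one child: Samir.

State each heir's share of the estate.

Ualani: £140,000; Erik: £140,000; Uma: £140,000; Jessamy: £105,000; Tamsin: £105,000; Faisal: £105,000; Cormac: £105,000; Samir: £420,000

The entire £1,260,000 passes to the descendants.
That amount (£1,260,000) is divided into 3 shares of £420,000: Fenna's £420,000 share passes to Fenna's issue; Amira's £420,000 share passes to Amira's issue; Ingrid's £420,000 share passes to Ingrid's issue.
Fenna's share (£420,000) is divided into 3 shares of £140,000: Ualani, Erik, and Uma each take £140,000.
Amira's share (£420,000) is divided into 4 shares of £105,000: Jessamy, Tamsin, Faisal, and Cormac each take £105,000.
Ingrid's share (£420,000) passes entirely to Samir.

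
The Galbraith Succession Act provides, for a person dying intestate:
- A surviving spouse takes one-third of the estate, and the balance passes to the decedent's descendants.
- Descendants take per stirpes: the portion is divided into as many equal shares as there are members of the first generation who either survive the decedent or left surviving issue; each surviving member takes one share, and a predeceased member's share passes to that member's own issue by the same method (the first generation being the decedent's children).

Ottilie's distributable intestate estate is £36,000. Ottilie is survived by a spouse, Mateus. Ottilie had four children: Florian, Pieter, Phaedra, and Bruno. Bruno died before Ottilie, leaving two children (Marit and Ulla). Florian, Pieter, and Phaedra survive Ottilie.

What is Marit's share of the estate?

Mateus takes one-third of £36,000 = £12,000. The remaining £24,000 passes to the descendants.
The descendants' portion (£24,000) is divided into 4 shares of £6,000: Florian, Pieter, and Phaedra each take £6,000; Bruno's £6,000 share passes to Bruno's issue.
Bruno's share (£6,000) is divided into 2 shares of £3,000: Marit and Ulla each take £3,000.

Marit receives £3,000.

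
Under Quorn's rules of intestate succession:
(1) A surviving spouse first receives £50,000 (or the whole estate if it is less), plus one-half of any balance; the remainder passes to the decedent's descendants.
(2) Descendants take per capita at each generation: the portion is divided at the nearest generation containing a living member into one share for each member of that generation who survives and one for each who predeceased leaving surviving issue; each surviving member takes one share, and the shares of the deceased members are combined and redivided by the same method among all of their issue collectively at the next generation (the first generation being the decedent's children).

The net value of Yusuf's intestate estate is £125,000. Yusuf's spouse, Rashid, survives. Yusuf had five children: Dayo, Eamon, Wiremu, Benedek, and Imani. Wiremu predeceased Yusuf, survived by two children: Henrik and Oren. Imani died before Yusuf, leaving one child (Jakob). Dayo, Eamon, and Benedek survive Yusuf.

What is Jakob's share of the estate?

Rashid first takes £50,000, leaving a balance of £75,000. Rashid then takes one-half of the balance (£37,500), for a total of £87,500. The remaining £37,500 passes to the descendants.
The descendants' portion (£37,500) is divided at the children's generation into 5 shares of £7,500. Dayo, Eamon, and Benedek each take £7,500. The 2 shares of the deceased (Wiremu and Imani) are combined into a pool of £15,000.
That pool (£15,000) is divided at the grandchildren's generation equally among Henrik, Oren, and Jakob: £5,000 each.

Jakob receives £5,000.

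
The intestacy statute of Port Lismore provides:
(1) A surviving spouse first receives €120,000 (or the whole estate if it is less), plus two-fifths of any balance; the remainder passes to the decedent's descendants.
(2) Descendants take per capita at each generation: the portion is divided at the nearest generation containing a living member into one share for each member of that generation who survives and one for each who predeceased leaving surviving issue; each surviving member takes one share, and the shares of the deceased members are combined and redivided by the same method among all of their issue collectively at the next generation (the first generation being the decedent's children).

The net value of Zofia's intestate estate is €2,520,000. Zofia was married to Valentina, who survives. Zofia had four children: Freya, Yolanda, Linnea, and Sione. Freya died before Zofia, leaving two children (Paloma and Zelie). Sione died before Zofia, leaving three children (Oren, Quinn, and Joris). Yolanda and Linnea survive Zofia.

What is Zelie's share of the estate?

Valentina first takes €120,000, leaving a balance of €2,400,000. Valentina then takes two-fifths of the balance (€960,000), for a total of €1,080,000. The remaining €1,440,000 passes to the descendants.
The descendants' portion (€1,440,000) is divided at the children's generation into 4 shares of €360,000. Yolanda and Linnea each take €360,000. The 2 shares of the deceased (Freya and Sione) are combined into a pool of €720,000.
That pool (€720,000) is divided at the grandchildren's generation equally among Paloma, Zelie, Oren, Quinn, and Joris: €144,000 each.

Zelie receives €144,000.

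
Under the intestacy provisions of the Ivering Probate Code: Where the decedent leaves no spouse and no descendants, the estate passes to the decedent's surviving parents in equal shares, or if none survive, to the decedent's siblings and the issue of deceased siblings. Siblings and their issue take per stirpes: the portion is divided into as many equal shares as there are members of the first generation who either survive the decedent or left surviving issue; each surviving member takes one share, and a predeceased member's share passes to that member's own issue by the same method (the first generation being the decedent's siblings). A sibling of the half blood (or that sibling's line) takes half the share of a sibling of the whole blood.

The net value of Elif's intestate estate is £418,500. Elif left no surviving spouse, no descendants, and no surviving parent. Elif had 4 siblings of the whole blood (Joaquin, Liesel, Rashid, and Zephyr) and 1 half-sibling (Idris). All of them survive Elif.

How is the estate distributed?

Joaquin: £93,000; Idris: £46,500; Liesel: £93,000; Rashid: £93,000; Zephyr: £93,000

The entire £418,500 passes to the siblings and their issue.
Counting each half-blood sibling's line as half a unit, there are 9/2 units in £418,500, so one unit is £93,000. Whole-blood lines (Joaquin, Liesel, Rashid, and Zephyr) take £93,000 each; half-blood lines (Idris) take £46,500 each.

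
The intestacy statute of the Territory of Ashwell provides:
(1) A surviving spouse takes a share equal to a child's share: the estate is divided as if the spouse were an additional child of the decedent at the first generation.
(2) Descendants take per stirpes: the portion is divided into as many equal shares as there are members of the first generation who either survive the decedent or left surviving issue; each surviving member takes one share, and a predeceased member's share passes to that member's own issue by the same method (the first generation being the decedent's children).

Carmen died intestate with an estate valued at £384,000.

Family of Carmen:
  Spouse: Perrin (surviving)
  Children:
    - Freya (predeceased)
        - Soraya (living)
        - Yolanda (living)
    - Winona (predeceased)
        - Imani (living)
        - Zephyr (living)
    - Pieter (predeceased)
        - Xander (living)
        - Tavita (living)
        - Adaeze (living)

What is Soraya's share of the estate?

Soraya receives £48,000.

The spouse counts as an additional share at the children's level, so there are 4 primary shares of £96,000. Perrin takes one such share (£96,000).
The children's combined portion (£288,000) is divided into 3 shares of £96,000: Freya's £96,000 share passes to Freya's issue; Winona's £96,000 share passes to Winona's issue; Pieter's £96,000 share passes to Pieter's issue.
Freya's share (£96,000) is divided into 2 shares of £48,000: Soraya and Yolanda each take £48,000.
Winona's share (£96,000) is divided into 2 shares of £48,000: Imani and Zephyr each take £48,000.
Pieter's share (£96,000) is divided into 3 shares of £32,000: Xander, Tavita, and Adaeze each take £32,000.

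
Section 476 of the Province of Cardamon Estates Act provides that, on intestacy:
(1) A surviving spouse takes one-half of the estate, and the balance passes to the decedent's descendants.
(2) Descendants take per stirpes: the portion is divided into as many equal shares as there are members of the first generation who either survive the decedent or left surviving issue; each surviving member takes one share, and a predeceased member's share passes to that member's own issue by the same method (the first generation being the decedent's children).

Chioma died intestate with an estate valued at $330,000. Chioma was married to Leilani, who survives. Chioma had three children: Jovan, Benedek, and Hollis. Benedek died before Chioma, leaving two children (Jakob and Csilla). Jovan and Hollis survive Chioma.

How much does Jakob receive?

Leilani takes one-half of $330,000 = $165,000. The remaining $165,000 passes to the descendants.
The descendants' portion ($165,000) is divided into 3 shares of $55,000: Jovan and Hollis each take $55,000; Benedek's $55,000 share passes to Benedek's issue.
Benedek's share ($55,000) is divided into 2 shares of $27,500: Jakob and Csilla each take $27,500.

Jakob receives $27,500.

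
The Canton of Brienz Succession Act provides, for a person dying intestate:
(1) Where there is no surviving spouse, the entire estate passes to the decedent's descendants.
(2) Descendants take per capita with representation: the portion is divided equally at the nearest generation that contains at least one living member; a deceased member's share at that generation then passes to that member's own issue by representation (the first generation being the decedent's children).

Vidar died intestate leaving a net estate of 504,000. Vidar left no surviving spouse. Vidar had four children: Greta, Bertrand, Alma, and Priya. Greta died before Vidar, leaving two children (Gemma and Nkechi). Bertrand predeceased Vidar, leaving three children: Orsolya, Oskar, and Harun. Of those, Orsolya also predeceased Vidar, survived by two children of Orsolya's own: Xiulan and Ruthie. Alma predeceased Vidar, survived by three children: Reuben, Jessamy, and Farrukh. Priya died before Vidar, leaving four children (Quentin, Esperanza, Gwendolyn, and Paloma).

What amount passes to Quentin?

The entire 504,000 passes to the descendants.
No child survives, so the initial division is made at the grandchildren's generation.
That amount (504,000) is divided into 12 shares of 42,000: Gemma, Nkechi, Oskar, Harun, Reuben, Jessamy, Farrukh, Quentin, Esperanza, Gwendolyn, and Paloma each take 42,000; Orsolya's 42,000 share passes to Orsolya's issue.
Orsolya's share (42,000) is divided into 2 shares of 21,000: Xiulan and Ruthie each take 21,000.

Quentin receives 42,000.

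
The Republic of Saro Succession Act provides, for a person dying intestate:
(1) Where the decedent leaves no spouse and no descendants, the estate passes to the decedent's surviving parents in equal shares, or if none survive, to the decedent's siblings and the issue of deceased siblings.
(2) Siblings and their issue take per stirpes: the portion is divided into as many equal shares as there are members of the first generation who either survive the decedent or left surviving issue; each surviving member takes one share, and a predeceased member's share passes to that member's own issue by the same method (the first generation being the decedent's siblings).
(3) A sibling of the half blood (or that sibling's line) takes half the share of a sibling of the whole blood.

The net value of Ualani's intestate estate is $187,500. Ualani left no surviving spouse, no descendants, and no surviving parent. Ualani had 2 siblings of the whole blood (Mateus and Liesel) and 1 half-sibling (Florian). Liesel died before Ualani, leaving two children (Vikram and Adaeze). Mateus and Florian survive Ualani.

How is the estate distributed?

Mateus: $75,000; Florian: $37,500; Vikram: $37,500; Adaeze: $37,500

The entire $187,500 passes to the siblings and their issue.
Counting each half-blood sibling's line as half a unit, there are 5/2 units in $187,500, so one unit is $75,000. Whole-blood lines (Mateus and Liesel) take $75,000 each; half-blood lines (Florian) take $37,500 each.
Liesel's share ($75,000) is divided into 2 shares of $37,500: Vikram and Adaeze each take $37,500.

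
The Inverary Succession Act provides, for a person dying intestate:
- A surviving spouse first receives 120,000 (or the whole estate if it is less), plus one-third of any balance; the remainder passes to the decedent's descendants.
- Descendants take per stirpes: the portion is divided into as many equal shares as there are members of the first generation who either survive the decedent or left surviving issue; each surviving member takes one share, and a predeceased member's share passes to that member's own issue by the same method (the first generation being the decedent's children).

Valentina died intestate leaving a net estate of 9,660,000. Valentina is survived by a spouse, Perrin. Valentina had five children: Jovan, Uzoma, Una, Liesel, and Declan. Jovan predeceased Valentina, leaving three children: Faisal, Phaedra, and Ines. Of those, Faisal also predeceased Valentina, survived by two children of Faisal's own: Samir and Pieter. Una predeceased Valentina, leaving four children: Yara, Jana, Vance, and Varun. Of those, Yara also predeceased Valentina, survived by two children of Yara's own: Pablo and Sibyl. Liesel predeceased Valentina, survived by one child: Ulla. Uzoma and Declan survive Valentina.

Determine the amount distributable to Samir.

Perrin first takes 120,000, leaving a balance of 9,540,000. Perrin then takes one-third of the balance (3,180,000), for a total of 3,300,000. The remaining 6,360,000 passes to the descendants.
The descendants' portion (6,360,000) is divided into 5 shares of 1,272,000: Uzoma and Declan each take 1,272,000; Jovan's 1,272,000 share passes to Jovan's issue; Una's 1,272,000 share passes to Una's issue; Liesel's 1,272,000 share passes to Liesel's issue.
Jovan's share (1,272,000) is divided into 3 shares of 424,000: Phaedra and Ines each take 424,000; Faisal's 424,000 share passes to Faisal's issue.
Faisal's share (424,000) is divided into 2 shares of 212,000: Samir and Pieter each take 212,000.
Una's share (1,272,000) is divided into 4 shares of 318,000: Jana, Vance, and Varun each take 318,000; Yara's 318,000 share passes to Yara's issue.
Yara's share (318,000) is divided into 2 shares of 159,000: Pablo and Sibyl each take 159,000.
Liesel's share (1,272,000) passes entirely to Ulla.

Samir receives 212,000.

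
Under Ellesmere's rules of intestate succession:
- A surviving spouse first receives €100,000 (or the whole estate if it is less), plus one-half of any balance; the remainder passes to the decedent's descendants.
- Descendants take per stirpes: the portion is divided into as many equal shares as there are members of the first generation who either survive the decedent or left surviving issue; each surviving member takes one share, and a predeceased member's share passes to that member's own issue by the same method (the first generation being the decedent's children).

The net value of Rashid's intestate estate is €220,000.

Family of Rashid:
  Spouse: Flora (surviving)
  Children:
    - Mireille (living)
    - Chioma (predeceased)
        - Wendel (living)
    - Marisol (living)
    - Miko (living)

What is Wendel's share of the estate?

Flora first takes €100,000, leaving a balance of €120,000. Flora then takes one-half of the balance (€60,000), for a total of €160,000. The remaining €60,000 passes to the descendants.
The descendants' portion (€60,000) is divided into 4 shares of €15,000: Mireille, Marisol, and Miko each take €15,000; Chioma's €15,000 share passes to Chioma's issue.
Chioma's share (€15,000) passes entirely to Wendel.

Wendel receives €15,000.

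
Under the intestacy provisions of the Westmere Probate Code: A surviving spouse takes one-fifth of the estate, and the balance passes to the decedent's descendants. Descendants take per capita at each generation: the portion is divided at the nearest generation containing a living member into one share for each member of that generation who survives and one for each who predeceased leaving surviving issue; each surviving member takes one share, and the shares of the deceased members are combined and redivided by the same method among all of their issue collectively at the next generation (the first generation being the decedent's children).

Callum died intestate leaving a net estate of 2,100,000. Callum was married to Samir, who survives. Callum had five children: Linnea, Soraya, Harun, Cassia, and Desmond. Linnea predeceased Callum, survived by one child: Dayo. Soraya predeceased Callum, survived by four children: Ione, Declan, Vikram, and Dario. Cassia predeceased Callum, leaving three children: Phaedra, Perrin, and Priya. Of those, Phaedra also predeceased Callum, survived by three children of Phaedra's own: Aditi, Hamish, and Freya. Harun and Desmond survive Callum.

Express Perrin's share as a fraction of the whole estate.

Samir takes one-fifth of 2,100,000 = 420,000. The remaining 1,680,000 passes to the descendants.
The descendants' portion (1,680,000) is divided at the children's generation into 5 shares of 336,000. Harun and Desmond each take 336,000. The 3 shares of the deceased (Linnea, Soraya, and Cassia) are combined into a pool of 1,008,000.
That pool (1,008,000) is divided at the grandchildren's generation into 8 shares of 126,000. Dayo, Ione, Declan, Vikram, Dario, Perrin, and Priya each take 126,000. The remaining share for the deceased Phaedra (126,000) is carried to the next generation.
That pool (126,000) is divided at the great-grandchildren's generation equally among Aditi, Hamish, and Freya: 42,000 each.

Perrin receives 3/50 of the estate.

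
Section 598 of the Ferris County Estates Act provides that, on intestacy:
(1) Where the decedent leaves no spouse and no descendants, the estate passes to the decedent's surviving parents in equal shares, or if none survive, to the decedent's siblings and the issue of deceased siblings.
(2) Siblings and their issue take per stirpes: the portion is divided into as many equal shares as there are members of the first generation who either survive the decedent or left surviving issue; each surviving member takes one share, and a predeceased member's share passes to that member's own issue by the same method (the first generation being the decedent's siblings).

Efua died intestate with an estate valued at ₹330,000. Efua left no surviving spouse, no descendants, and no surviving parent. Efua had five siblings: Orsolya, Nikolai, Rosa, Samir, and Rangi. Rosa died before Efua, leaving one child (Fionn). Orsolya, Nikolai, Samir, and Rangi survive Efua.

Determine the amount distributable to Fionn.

Fionn receives ₹66,000.

The entire ₹330,000 passes to the siblings and their issue.
That amount (₹330,000) is divided into 5 shares of ₹66,000: Orsolya, Nikolai, Samir, and Rangi each take ₹66,000; Rosa's ₹66,000 share passes to Rosa's issue.
Rosa's share (₹66,000) passes entirely to Fionn.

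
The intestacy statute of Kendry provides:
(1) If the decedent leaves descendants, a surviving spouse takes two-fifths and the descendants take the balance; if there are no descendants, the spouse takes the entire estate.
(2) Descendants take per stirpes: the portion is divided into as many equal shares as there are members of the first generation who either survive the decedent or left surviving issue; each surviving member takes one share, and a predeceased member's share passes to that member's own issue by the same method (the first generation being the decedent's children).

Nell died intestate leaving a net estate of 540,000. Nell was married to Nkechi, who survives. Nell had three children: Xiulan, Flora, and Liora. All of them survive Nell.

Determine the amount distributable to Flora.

Flora receives 108,000.

Nkechi takes two-fifths of 540,000 = 216,000. The remaining 324,000 passes to the descendants.
The descendants' portion (324,000) is divided into 3 shares of 108,000: Xiulan, Flora, and Liora each take 108,000.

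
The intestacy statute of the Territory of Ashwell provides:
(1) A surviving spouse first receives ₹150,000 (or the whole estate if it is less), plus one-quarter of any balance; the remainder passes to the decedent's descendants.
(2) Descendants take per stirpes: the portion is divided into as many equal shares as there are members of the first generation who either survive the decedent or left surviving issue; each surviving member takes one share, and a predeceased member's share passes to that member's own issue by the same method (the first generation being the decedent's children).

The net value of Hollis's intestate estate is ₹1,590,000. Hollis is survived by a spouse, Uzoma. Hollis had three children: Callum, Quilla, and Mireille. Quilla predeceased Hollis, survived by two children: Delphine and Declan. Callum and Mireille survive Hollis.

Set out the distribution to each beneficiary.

Uzoma: ₹510,000; Callum: ₹360,000; Delphine: ₹180,000; Declan: ₹180,000; Mireille: ₹360,000

Uzoma first takes ₹150,000, leaving a balance of ₹1,440,000. Uzoma then takes one-quarter of the balance (₹360,000), for a total of ₹510,000. The remaining ₹1,080,000 passes to the descendants.
The descendants' portion (₹1,080,000) is divided into 3 shares of ₹360,000: Callum and Mireille each take ₹360,000; Quilla's ₹360,000 share passes to Quilla's issue.
Quilla's share (₹360,000) is divided into 2 shares of ₹180,000: Delphine and Declan each take ₹180,000.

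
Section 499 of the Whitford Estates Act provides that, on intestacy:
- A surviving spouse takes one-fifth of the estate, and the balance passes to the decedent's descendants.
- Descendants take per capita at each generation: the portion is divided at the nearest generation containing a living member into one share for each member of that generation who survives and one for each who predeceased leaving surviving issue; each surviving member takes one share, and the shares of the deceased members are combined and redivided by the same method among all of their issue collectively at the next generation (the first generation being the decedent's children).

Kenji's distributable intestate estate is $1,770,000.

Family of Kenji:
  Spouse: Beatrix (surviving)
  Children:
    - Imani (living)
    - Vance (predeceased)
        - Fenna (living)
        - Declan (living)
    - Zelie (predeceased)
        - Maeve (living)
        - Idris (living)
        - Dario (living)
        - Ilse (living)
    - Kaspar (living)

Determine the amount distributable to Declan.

Declan receives $118,000.

Beatrix takes one-fifth of $1,770,000 = $354,000. The remaining $1,416,000 passes to the descendants.
The descendants' portion ($1,416,000) is divided at the children's generation into 4 shares of $354,000. Imani and Kaspar each take $354,000. The 2 shares of the deceased (Vance and Zelie) are combined into a pool of $708,000.
That pool ($708,000) is divided at the grandchildren's generation equally among Fenna, Declan, Maeve, Idris, Dario, and Ilse: $118,000 each.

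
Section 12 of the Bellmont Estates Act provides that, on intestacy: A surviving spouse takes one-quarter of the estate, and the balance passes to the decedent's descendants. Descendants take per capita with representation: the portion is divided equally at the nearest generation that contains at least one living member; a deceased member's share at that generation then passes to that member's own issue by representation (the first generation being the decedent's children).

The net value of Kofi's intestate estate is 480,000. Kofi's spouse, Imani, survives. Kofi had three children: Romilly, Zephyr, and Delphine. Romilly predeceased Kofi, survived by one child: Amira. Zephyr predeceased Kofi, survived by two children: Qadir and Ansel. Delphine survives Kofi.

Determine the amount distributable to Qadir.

Qadir receives 60,000.

Imani takes one-quarter of 480,000 = 120,000. The remaining 360,000 passes to the descendants.
The descendants' portion (360,000) is divided into 3 shares of 120,000: Delphine takes 120,000; Romilly's 120,000 share passes to Romilly's issue; Zephyr's 120,000 share passes to Zephyr's issue.
Romilly's share (120,000) passes entirely to Amira.
Zephyr's share (120,000) is divided into 2 shares of 60,000: Qadir and Ansel each take 60,000.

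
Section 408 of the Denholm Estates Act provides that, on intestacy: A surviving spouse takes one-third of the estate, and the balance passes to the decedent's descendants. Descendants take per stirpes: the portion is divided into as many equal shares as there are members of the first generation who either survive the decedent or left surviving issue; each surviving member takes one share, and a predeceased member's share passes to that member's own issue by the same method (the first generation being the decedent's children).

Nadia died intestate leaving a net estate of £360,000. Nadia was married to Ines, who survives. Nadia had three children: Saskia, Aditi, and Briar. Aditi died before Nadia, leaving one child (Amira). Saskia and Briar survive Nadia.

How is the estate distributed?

Ines takes one-third of £360,000 = £120,000. The remaining £240,000 passes to the descendants.
The descendants' portion (£240,000) is divided into 3 shares of £80,000: Saskia and Briar each take £80,000; Aditi's £80,000 share passes to Aditi's issue.
Aditi's share (£80,000) passes entirely to Amira.

Ines: £120,000; Saskia: £80,000; Amira: £80,000; Briar: £80,000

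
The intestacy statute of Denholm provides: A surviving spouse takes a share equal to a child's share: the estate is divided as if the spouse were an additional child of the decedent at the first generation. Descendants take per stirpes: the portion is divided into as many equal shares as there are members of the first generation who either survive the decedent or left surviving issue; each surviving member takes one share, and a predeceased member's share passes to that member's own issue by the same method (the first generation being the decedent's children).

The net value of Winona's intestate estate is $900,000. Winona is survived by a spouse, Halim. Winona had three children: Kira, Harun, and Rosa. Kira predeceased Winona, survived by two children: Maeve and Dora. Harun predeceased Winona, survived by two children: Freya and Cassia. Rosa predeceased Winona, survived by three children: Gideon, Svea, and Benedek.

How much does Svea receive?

The spouse counts as an additional share at the children's level, so there are 4 primary shares of $225,000. Halim takes one such share ($225,000).
The children's combined portion ($675,000) is divided into 3 shares of $225,000: Kira's $225,000 share passes to Kira's issue; Harun's $225,000 share passes to Harun's issue; Rosa's $225,000 share passes to Rosa's issue.
Kira's share ($225,000) is divided into 2 shares of $112,500: Maeve and Dora each take $112,500.
Harun's share ($225,000) is divided into 2 shares of $112,500: Freya and Cassia each take $112,500.
Rosa's share ($225,000) is divided into 3 shares of $75,000: Gideon, Svea, and Benedek each take $75,000.

Svea receives $75,000.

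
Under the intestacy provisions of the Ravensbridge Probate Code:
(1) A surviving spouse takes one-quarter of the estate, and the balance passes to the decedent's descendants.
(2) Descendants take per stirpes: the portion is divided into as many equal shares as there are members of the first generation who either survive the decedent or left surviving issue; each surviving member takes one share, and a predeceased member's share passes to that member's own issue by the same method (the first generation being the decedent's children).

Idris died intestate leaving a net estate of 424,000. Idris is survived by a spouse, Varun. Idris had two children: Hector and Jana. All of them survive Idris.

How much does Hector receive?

Hector receives 159,000.

Varun takes one-quarter of 424,000 = 106,000. The remaining 318,000 passes to the descendants.
The descendants' portion (318,000) is divided into 2 shares of 159,000: Hector and Jana each take 159,000.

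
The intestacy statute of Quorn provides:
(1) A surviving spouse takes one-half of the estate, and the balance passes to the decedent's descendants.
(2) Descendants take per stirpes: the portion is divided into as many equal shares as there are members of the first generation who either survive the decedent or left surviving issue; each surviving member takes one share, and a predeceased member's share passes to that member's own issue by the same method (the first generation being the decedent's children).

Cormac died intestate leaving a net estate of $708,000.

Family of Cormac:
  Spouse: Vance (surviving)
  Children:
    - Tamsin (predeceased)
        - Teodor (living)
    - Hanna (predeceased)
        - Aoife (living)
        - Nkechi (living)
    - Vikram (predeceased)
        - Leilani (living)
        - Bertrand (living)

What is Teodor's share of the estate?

Vance takes one-half of $708,000 = $354,000. The remaining $354,000 passes to the descendants.
The descendants' portion ($354,000) is divided into 3 shares of $118,000: Tamsin's $118,000 share passes to Tamsin's issue; Hanna's $118,000 share passes to Hanna's issue; Vikram's $118,000 share passes to Vikram's issue.
Tamsin's share ($118,000) passes entirely to Teodor.
Hanna's share ($118,000) is divided into 2 shares of $59,000: Aoife and Nkechi each take $59,000.
Vikram's share ($118,000) is divided into 2 shares of $59,000: Leilani and Bertrand each take $59,000.

Teodor receives $118,000.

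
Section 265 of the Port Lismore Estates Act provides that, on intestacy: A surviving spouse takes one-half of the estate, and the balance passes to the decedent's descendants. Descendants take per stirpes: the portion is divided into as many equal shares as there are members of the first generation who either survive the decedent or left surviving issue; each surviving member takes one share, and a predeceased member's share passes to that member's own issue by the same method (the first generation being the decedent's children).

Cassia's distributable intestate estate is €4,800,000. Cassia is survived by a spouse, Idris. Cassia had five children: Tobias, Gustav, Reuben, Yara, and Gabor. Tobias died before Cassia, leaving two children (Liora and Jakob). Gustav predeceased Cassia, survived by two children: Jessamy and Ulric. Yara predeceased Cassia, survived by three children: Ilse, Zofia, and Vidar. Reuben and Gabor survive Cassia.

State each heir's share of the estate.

Idris takes one-half of €4,800,000 = €2,400,000. The remaining €2,400,000 passes to the descendants.
The descendants' portion (€2,400,000) is divided into 5 shares of €480,000: Reuben and Gabor each take €480,000; Tobias's €480,000 share passes to Tobias's issue; Gustav's €480,000 share passes to Gustav's issue; Yara's €480,000 share passes to Yara's issue.
Tobias's share (€480,000) is divided into 2 shares of €240,000: Liora and Jakob each take €240,000.
Gustav's share (€480,000) is divided into 2 shares of €240,000: Jessamy and Ulric each take €240,000.
Yara's share (€480,000) is divided into 3 shares of €160,000: Ilse, Zofia, and Vidar each take €160,000.

Idris: €2,400,000; Liora: €240,000; Jakob: €240,000; Jessamy: €240,000; Ulric: €240,000; Reuben: €480,000; Ilse: €160,000; Zofia: €160,000; Vidar: €160,000; Gabor: €480,000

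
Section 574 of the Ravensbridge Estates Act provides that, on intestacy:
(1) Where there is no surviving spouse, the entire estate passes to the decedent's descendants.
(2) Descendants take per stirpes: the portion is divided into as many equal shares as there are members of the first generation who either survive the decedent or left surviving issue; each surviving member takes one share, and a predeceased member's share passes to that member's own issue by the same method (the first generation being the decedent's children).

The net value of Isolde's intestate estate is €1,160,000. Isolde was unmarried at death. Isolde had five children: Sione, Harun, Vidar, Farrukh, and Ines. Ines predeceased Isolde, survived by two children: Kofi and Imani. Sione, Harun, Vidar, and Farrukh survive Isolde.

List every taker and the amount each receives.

The entire €1,160,000 passes to the descendants.
That amount (€1,160,000) is divided into 5 shares of €232,000: Sione, Harun, Vidar, and Farrukh each take €232,000; Ines's €232,000 share passes to Ines's issue.
Ines's share (€232,000) is divided into 2 shares of €116,000: Kofi and Imani each take €116,000.

Sione: €232,000; Harun: €232,000; Vidar: €232,000; Farrukh: €232,000; Kofi: €116,000; Imani: €116,000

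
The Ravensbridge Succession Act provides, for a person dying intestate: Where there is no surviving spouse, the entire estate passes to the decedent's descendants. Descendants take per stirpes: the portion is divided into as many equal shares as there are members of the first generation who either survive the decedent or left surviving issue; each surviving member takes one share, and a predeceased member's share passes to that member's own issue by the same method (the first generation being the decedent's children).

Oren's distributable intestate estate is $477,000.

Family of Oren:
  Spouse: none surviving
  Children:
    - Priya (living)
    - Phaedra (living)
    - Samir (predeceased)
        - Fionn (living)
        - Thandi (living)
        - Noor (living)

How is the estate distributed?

The entire $477,000 passes to the descendants.
That amount ($477,000) is divided into 3 shares of $159,000: Priya and Phaedra each take $159,000; Samir's $159,000 share passes to Samir's issue.
Samir's share ($159,000) is divided into 3 shares of $53,000: Fionn, Thandi, and Noor each take $53,000.

Priya: $159,000; Phaedra: $159,000; Fionn: $53,000; Thandi: $53,000; Noor: $53,000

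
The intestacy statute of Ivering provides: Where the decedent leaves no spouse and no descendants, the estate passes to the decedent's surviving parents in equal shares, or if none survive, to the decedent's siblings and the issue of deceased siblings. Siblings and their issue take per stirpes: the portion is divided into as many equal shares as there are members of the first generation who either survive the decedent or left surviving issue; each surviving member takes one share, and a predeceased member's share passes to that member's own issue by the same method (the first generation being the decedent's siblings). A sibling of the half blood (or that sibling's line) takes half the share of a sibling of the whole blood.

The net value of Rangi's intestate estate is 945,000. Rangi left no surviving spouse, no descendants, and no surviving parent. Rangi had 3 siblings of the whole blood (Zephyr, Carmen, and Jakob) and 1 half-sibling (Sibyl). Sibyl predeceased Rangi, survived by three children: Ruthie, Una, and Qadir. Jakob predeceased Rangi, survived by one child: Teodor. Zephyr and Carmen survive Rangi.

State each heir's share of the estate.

The entire 945,000 passes to the siblings and their issue.
Counting each half-blood sibling's line as half a unit, there are 7/2 units in 945,000, so one unit is 270,000. Whole-blood lines (Zephyr, Carmen, and Jakob) take 270,000 each; half-blood lines (Sibyl) take 135,000 each.
Sibyl's share (135,000) is divided into 3 shares of 45,000: Ruthie, Una, and Qadir each take 45,000.
Jakob's share (270,000) passes entirely to Teodor.

Zephyr: 270,000; Carmen: 270,000; Ruthie: 45,000; Una: 45,000; Qadir: 45,000; Teodor: 270,000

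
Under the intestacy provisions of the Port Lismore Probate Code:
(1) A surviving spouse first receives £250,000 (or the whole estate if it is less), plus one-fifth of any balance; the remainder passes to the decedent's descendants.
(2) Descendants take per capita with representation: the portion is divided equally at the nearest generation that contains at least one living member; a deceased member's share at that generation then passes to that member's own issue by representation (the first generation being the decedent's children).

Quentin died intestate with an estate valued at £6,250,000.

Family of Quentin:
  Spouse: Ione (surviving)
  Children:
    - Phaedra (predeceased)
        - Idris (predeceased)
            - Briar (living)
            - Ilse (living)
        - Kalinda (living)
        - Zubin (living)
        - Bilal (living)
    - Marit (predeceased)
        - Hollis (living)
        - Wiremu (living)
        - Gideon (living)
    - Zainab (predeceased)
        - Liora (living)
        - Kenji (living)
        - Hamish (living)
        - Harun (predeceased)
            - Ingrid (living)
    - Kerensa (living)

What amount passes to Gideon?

Ione first takes £250,000, leaving a balance of £6,000,000. Ione then takes one-fifth of the balance (£1,200,000), for a total of £1,450,000. The remaining £4,800,000 passes to the descendants.
The descendants' portion (£4,800,000) is divided into 4 shares of £1,200,000: Kerensa takes £1,200,000; Phaedra's £1,200,000 share passes to Phaedra's issue; Marit's £1,200,000 share passes to Marit's issue; Zainab's £1,200,000 share passes to Zainab's issue.
Phaedra's share (£1,200,000) is divided into 4 shares of £300,000: Kalinda, Zubin, and Bilal each take £300,000; Idris's £300,000 share passes to Idris's issue.
Idris's share (£300,000) is divided into 2 shares of £150,000: Briar and Ilse each take £150,000.
Marit's share (£1,200,000) is divided into 3 shares of £400,000: Hollis, Wiremu, and Gideon each take £400,000.
Zainab's share (£1,200,000) is divided into 4 shares of £300,000: Liora, Kenji, and Hamish each take £300,000; Harun's £300,000 share passes to Harun's issue.
Harun's share (£300,000) passes entirely to Ingrid.

Gideon receives £400,000.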